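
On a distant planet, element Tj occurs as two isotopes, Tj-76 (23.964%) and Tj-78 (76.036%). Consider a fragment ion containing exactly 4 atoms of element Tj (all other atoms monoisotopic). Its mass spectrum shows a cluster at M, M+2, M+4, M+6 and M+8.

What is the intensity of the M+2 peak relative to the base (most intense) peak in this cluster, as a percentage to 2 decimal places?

9.93%

Binomial terms of (0.23964 + 0.76036)^4: M 0.0033, M+2 0.0419, M+4 0.1992, M+6 0.4214, M+8 0.3343 → M+6 is the base peak.
P(M+6) = C(4,3) × 0.23964^1 × 0.76036^3 = 4 × 0.23964 × 0.4396001 = 0.421383 (base)
P(M+2) = C(4,1) × 0.23964^3 × 0.76036^1 = 4 × 0.01376189 × 0.76036 = 0.041856
Relative intensity = 0.041856 / 0.421383 × 100 = 9.93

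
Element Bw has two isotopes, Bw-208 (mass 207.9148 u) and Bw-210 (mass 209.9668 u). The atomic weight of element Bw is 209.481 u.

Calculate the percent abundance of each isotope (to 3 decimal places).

With x = fraction of Bw-208 (so Bw-210 is 1 − x):
207.9148·x + 209.9668·(1 − x) = 209.481
(207.9148 − 209.9668)·x = 209.481 − 209.9668
x = -0.4858 / -2.0520 = 0.23674 → 23.674% Bw-208, 76.326% Bw-210.

Bw-208: 23.674%, Bw-210: 76.326%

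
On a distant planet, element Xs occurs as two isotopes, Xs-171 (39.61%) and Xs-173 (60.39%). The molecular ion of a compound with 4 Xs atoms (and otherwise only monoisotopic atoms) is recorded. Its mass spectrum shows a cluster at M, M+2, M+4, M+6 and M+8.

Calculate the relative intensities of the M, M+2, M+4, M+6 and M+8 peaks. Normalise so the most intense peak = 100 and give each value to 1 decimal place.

Each Xs atom is independently Xs-171 (p = 0.3961) or Xs-173 (q = 0.6039); the cluster is the binomial expansion (p + q)^4.
P(M) = 0.3961^4 = 0.024616
P(M+2) = 4 × 0.3961^3 × 0.6039^1 = 0.150120
P(M+4) = 6 × 0.3961^2 × 0.6039^2 = 0.343314
P(M+6) = 4 × 0.3961^1 × 0.6039^3 = 0.348947
P(M+8) = 0.6039^4 = 0.133003
The M+6 peak is largest (0.348947); scaling to 100 gives 7.1 : 43.0 : 98.4 : 100.0 : 38.1.

7.1 : 43.0 : 98.4 : 100.0 : 38.1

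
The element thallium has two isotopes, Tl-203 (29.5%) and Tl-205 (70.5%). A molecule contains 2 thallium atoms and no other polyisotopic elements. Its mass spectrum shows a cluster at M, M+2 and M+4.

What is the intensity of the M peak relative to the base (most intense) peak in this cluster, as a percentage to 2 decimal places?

17.51%

(0.295 + 0.705)^2 gives M 0.0870, M+2 0.4160, M+4 0.4970; the largest is M+4.
P(M+4) = C(2,2) × 0.295^0 × 0.705^2 = 1 × 1.0000 × 0.497025 = 0.497025 (base)
P(M) = C(2,0) × 0.295^2 × 0.705^0 = 1 × 0.087025 × 1.0000 = 0.087025
Relative intensity = 0.087025 / 0.497025 × 100 = 17.51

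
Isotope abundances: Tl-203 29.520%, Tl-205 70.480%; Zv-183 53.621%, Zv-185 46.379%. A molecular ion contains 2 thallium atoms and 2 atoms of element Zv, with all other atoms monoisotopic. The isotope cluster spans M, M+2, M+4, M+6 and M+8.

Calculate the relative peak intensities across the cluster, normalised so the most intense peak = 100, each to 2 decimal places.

Thallium pattern (n=2): 0.08714304 : 0.41611392 : 0.49674304
Element Zv pattern (n=2): 0.28752116 : 0.49737767 : 0.21510116
Convolve the two distributions (both contribute in 2-u steps):
  M: 0.08714304×0.28752116 = 0.025055
  M+2: 0.08714304×0.49737767 + 0.41611392×0.28752116 = 0.162985
  M+4: 0.08714304×0.21510116 + 0.41611392×0.49737767 + 0.49674304×0.28752116 = 0.368534
  M+6: 0.41611392×0.21510116 + 0.49674304×0.49737767 = 0.336575
  M+8: 0.49674304×0.21510116 = 0.106850
Scale to base peak (0.368534) = 100: 6.80 : 44.23 : 100.00 : 91.33 : 28.99

6.80 : 44.23 : 100.00 : 91.33 : 28.99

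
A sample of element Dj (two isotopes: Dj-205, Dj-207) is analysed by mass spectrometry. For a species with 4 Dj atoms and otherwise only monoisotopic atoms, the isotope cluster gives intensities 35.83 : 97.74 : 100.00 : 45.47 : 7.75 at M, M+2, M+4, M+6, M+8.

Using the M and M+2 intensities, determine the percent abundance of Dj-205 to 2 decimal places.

59.45%

Let p = fractional abundance of Dj-205. I(M+2)/I(M) = [C(4,1)·p^3·(1−p)] / p^4 = 4·(1−p)/p = 97.74/35.83 = 2.7279
(1−p)/p = 2.7279/4 = 0.6820  ⇒  p = 1/(1 + 0.6820) = 0.5945
Dj-205: 59.45%, Dj-207: 40.55%.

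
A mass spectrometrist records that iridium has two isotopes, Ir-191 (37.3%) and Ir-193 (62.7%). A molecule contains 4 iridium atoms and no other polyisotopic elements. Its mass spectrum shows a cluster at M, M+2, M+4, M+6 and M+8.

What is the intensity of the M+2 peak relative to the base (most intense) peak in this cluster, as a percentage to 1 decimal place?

35.4%

(0.373 + 0.627)^4 gives M 0.0194, M+2 0.1302, M+4 0.3282, M+6 0.3678, M+8 0.1546; the largest is M+6.
P(M+6) = C(4,3) × 0.373^1 × 0.627^3 = 4 × 0.3730 × 0.24649188 = 0.367766 (base)
P(M+2) = C(4,1) × 0.373^3 × 0.627^1 = 4 × 0.05189512 × 0.6270 = 0.130153
Relative intensity = 0.130153 / 0.367766 × 100 = 35.4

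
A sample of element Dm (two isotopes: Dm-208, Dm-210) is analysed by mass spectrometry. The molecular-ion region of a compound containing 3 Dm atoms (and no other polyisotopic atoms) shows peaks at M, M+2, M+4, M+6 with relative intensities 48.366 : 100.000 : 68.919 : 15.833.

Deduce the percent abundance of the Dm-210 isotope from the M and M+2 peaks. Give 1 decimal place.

Let p = fractional abundance of Dm-208. I(M+2)/I(M) = [C(3,1)·p^2·(1−p)] / p^3 = 3·(1−p)/p = 100.000/48.366 = 2.0676
(1−p)/p = 2.0676/3 = 0.6892  ⇒  p = 1/(1 + 0.6892) = 0.5920
Dm-208: 59.2%, Dm-210: 40.8%.

40.8%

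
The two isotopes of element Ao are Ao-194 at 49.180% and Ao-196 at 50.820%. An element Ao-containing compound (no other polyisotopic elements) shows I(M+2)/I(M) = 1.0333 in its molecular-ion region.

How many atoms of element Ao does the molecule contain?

1

For n independent Ao atoms, I(M+2)/I(M) = n · (abundance Ao-196) / (abundance Ao-194) = n · 0.50820/0.49180.
n = 1.0333 × 0.49180/0.50820 = 1.00 ≈ 1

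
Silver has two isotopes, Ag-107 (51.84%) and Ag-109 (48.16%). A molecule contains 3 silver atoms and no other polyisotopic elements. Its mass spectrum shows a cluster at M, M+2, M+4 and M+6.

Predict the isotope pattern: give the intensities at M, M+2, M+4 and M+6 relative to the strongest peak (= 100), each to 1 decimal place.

Expanding (0.5184 + 0.4816)^3:
P(M) = 0.5184^3 = 0.139314
P(M+2) = 3 × 0.5184^2 × 0.4816^1 = 0.388273
P(M+4) = 3 × 0.5184^1 × 0.4816^2 = 0.360711
P(M+6) = 0.4816^3 = 0.111702
The M+2 peak is largest (0.388273); scaling to 100 gives 35.9 : 100.0 : 92.9 : 28.8.

35.9 : 100.0 : 92.9 : 28.8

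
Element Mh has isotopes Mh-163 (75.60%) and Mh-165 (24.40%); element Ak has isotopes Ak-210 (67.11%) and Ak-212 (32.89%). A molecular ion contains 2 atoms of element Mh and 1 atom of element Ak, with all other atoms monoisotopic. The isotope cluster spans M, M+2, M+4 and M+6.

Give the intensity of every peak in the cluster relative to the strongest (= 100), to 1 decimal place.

88.1 : 100.0 : 37.0 : 4.5

Element Mh pattern (n=2): 0.571536 : 0.368928 : 0.059536
Element Ak pattern (n=1): 0.6711 : 0.3289
Convolve the two distributions (both contribute in 2-u steps):
  M: 0.571536×0.6711 = 0.383558
  M+2: 0.571536×0.3289 + 0.368928×0.6711 = 0.435566
  M+4: 0.368928×0.3289 + 0.059536×0.6711 = 0.161295
  M+6: 0.059536×0.3289 = 0.019581
Scale to base peak (0.435566) = 100: 88.1 : 100.0 : 37.0 : 4.5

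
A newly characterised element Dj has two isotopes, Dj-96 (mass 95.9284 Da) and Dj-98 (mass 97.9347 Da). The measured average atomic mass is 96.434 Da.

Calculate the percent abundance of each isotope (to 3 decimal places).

Dj-96: 74.799%, Dj-98: 25.201%

Let x be the fractional abundance of Dj-96; then Dj-98 has abundance 1 − x.
95.9284·x + 97.9347·(1 − x) = 96.434
(95.9284 − 97.9347)·x = 96.434 − 97.9347
x = -1.5007 / -2.0063 = 0.74799 → 74.799% Dj-96, 25.201% Dj-98.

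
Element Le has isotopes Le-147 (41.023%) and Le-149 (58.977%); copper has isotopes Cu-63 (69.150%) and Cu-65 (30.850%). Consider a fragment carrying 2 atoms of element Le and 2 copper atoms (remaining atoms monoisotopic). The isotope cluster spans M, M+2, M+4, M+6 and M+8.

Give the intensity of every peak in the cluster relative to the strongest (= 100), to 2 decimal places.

Element Le pattern (n=2): 0.16828865 : 0.48388269 : 0.34782865
Copper pattern (n=2): 0.47817225 : 0.4266555 : 0.09517225
Convolve the two distributions (both contribute in 2-u steps):
  M: 0.16828865×0.47817225 = 0.080471
  M+2: 0.16828865×0.4266555 + 0.48388269×0.47817225 = 0.303181
  M+4: 0.16828865×0.09517225 + 0.48388269×0.4266555 + 0.34782865×0.47817225 = 0.388790
  M+6: 0.48388269×0.09517225 + 0.34782865×0.4266555 = 0.194455
  M+8: 0.34782865×0.09517225 = 0.033104
Scale to base peak (0.388790) = 100: 20.70 : 77.98 : 100.00 : 50.02 : 8.51

20.70 : 77.98 : 100.00 : 50.02 : 8.51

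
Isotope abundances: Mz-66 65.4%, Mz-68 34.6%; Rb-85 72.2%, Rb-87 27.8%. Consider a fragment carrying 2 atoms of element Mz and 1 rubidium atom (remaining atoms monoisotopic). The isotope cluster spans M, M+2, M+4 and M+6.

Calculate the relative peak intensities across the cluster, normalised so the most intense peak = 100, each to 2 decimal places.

Element Mz pattern (n=2): 0.427716 : 0.452568 : 0.119716
Rubidium pattern (n=1): 0.7220 : 0.2780
Convolve the two distributions (both contribute in 2-u steps):
  M: 0.427716×0.7220 = 0.308811
  M+2: 0.427716×0.2780 + 0.452568×0.7220 = 0.445659
  M+4: 0.452568×0.2780 + 0.119716×0.7220 = 0.212249
  M+6: 0.119716×0.2780 = 0.033281
Scale to base peak (0.445659) = 100: 69.29 : 100.00 : 47.63 : 7.47

69.29 : 100.00 : 47.63 : 7.47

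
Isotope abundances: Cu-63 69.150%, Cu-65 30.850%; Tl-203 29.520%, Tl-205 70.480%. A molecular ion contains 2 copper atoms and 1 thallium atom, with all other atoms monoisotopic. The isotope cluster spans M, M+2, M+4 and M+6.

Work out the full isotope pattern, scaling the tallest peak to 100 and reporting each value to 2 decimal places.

30.49 : 100.00 : 71.02 : 14.49

Copper pattern (n=2): 0.47817225 : 0.4266555 : 0.09517225
Thallium pattern (n=1): 0.2952 : 0.7048
Convolve the two distributions (both contribute in 2-u steps):
  M: 0.47817225×0.2952 = 0.141156
  M+2: 0.47817225×0.7048 + 0.4266555×0.2952 = 0.462965
  M+4: 0.4266555×0.7048 + 0.09517225×0.2952 = 0.328802
  M+6: 0.09517225×0.7048 = 0.067077
Scale to base peak (0.462965) = 100: 30.49 : 100.00 : 71.02 : 14.49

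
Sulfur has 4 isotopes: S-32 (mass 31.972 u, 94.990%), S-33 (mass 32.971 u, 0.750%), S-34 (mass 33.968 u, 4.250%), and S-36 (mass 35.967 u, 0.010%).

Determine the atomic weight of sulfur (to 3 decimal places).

Weight each isotope mass by its fractional abundance: 0.94990 × 31.972 + 0.00750 × 32.971 + 0.04250 × 33.968 + 0.00010 × 35.967
= 30.3702 + 0.2473 + 1.4436 + 0.0036 = 32.0647 u

32.065 u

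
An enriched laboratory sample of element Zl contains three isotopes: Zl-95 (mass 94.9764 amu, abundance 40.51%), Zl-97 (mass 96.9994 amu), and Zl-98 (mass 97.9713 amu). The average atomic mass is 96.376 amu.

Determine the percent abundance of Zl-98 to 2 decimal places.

Let x and y be the fractions of Zl-97 and Zl-98. Then x + y = 1 − 0.4051 = 0.5949 and 96.9994x + 97.9713y = 96.376 − 0.4051×94.9764 = 57.90106036.
Substituting: 96.9994x + 97.9713(0.5949 − x) = 57.90106036
(96.9994 − 97.9713)x = -0.38206601  ⇒  x = 0.39311, y = 0.20179
Zl-97: 39.31%, Zl-98: 20.18%.

20.18%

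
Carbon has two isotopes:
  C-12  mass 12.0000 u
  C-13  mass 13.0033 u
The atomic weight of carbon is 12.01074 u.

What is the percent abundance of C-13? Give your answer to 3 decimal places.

Let x be the fractional abundance of C-12; then C-13 has abundance 1 − x.
12.0000·x + 13.0033·(1 − x) = 12.01074
(12.0000 − 13.0033)·x = 12.01074 − 13.0033
x = -0.99256 / -1.0033 = 0.98930 → 98.930% C-12, 1.070% C-13.

1.070%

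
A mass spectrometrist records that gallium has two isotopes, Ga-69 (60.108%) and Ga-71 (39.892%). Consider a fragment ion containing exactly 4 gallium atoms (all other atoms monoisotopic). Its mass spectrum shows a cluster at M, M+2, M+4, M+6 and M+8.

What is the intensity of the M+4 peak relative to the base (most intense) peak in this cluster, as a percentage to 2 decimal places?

99.55%

Term probabilities: M 0.1305, M+2 0.3465, M+4 0.3450, M+6 0.1526, M+8 0.0253. Base peak = M+2.
P(M+2) = C(4,1) × 0.60108^3 × 0.39892^1 = 4 × 0.2171685 × 0.39892 = 0.346531 (base)
P(M+4) = C(4,2) × 0.60108^2 × 0.39892^2 = 6 × 0.36129717 × 0.15913717 = 0.344975
Relative intensity = 0.344975 / 0.346531 × 100 = 99.55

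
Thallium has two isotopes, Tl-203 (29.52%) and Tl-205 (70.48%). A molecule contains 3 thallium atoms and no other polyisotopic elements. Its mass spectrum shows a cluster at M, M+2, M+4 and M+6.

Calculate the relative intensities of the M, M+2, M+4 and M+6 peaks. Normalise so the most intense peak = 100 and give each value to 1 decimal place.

5.8 : 41.9 : 100.0 : 79.6

Each Tl atom is independently Tl-203 (p = 0.2952) or Tl-205 (q = 0.7048); the cluster is the binomial expansion (p + q)^3.
P(M) = 0.2952^3 = 0.025725
P(M+2) = 3 × 0.2952^2 × 0.7048^1 = 0.184255
P(M+4) = 3 × 0.2952^1 × 0.7048^2 = 0.439916
P(M+6) = 0.7048^3 = 0.350104
The M+4 peak is largest (0.439916); scaling to 100 gives 5.8 : 41.9 : 100.0 : 79.6.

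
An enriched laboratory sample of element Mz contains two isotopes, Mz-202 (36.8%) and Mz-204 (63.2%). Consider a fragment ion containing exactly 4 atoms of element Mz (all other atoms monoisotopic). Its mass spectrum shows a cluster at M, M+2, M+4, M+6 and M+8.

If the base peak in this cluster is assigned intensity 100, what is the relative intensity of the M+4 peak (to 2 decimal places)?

Term probabilities: M 0.0183, M+2 0.1260, M+4 0.3245, M+6 0.3716, M+8 0.1595. Base peak = M+6.
P(M+6) = C(4,3) × 0.368^1 × 0.632^3 = 4 × 0.3680 × 0.25243597 = 0.371586 (base)
P(M+4) = C(4,2) × 0.368^2 × 0.632^2 = 6 × 0.135424 × 0.399424 = 0.324550
Relative intensity = 0.324550 / 0.371586 × 100 = 87.34

87.34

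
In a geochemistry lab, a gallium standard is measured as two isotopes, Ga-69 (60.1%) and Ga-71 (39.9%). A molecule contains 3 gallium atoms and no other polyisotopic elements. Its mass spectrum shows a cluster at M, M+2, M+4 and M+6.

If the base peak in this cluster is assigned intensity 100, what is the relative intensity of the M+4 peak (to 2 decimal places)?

Binomial terms of (0.601 + 0.399)^3: M 0.2171, M+2 0.4324, M+4 0.2870, M+6 0.0635 → M+2 is the base peak.
P(M+2) = C(3,1) × 0.601^2 × 0.399^1 = 3 × 0.361201 × 0.3990 = 0.432358 (base)
P(M+4) = C(3,2) × 0.601^1 × 0.399^2 = 3 × 0.6010 × 0.159201 = 0.287039
Relative intensity = 0.287039 / 0.432358 × 100 = 66.39

66.39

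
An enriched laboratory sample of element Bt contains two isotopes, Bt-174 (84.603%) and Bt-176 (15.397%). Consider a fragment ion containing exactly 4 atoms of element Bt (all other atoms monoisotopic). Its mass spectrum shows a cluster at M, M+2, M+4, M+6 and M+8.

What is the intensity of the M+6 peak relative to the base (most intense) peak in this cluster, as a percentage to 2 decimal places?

Binomial terms of (0.84603 + 0.15397)^4: M 0.5123, M+2 0.3730, M+4 0.1018, M+6 0.0124, M+8 0.0006 → M is the base peak.
P(M) = C(4,0) × 0.84603^4 × 0.15397^0 = 1 × 0.51232206 × 1.0000 = 0.512322 (base)
P(M+6) = C(4,3) × 0.84603^1 × 0.15397^3 = 4 × 0.84603 × 0.00365013 = 0.012352
Relative intensity = 0.012352 / 0.512322 × 100 = 2.41

2.41%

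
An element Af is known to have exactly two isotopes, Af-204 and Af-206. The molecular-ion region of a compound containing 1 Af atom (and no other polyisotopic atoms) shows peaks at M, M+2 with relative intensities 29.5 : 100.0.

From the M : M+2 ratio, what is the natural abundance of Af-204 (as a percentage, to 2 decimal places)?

22.78%

Let p = fractional abundance of Af-204. I(M+2)/I(M) = [C(1,1)·p^0·(1−p)] / p^1 = 1·(1−p)/p = 100.0/29.5 = 3.3898
(1−p)/p = 3.3898/1 = 3.3898  ⇒  p = 1/(1 + 3.3898) = 0.2278
Af-204: 22.78%, Af-206: 77.22%.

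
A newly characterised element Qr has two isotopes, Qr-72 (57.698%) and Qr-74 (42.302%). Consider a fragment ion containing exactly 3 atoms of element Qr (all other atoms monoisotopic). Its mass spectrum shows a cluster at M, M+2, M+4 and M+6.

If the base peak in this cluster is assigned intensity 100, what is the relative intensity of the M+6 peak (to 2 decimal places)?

17.92

Binomial terms of (0.57698 + 0.42302)^3: M 0.1921, M+2 0.4225, M+4 0.3097, M+6 0.0757 → M+2 is the base peak.
P(M+2) = C(3,1) × 0.57698^2 × 0.42302^1 = 3 × 0.33290592 × 0.42302 = 0.422478 (base)
P(M+6) = C(3,3) × 0.57698^0 × 0.42302^3 = 1 × 1.0000 × 0.0756977 = 0.075698
Relative intensity = 0.075698 / 0.422478 × 100 = 17.92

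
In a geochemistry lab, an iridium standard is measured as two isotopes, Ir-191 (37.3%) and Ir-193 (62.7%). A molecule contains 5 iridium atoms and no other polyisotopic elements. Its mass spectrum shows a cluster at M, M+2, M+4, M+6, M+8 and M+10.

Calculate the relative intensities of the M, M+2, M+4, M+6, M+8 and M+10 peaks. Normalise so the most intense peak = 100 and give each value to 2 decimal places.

2.11 : 17.70 : 59.49 : 100.00 : 84.05 : 28.26

Each Ir atom is independently Ir-191 (p = 0.373) or Ir-193 (q = 0.627); the cluster is the binomial expansion (p + q)^5.
P(M) = 0.373^5 = 0.007220
P(M+2) = 5 × 0.373^4 × 0.627^1 = 0.060684
P(M+4) = 10 × 0.373^3 × 0.627^2 = 0.204015
P(M+6) = 10 × 0.373^2 × 0.627^3 = 0.342942
P(M+8) = 5 × 0.373^1 × 0.627^4 = 0.288237
P(M+10) = 0.627^5 = 0.096903
The M+6 peak is largest (0.342942); scaling to 100 gives 2.11 : 17.70 : 59.49 : 100.00 : 84.05 : 28.26.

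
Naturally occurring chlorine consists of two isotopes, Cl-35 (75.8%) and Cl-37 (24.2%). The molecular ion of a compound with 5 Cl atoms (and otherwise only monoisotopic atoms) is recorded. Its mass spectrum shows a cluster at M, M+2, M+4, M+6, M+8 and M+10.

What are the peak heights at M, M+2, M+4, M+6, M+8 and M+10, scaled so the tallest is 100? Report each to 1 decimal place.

Each Cl atom is independently Cl-35 (p = 0.758) or Cl-37 (q = 0.242); the cluster is the binomial expansion (p + q)^5.
P(M) = 0.758^5 = 0.250234
P(M+2) = 5 × 0.758^4 × 0.242^1 = 0.399450
P(M+4) = 10 × 0.758^3 × 0.242^2 = 0.255058
P(M+6) = 10 × 0.758^2 × 0.242^3 = 0.081430
P(M+8) = 5 × 0.758^1 × 0.242^4 = 0.012999
P(M+10) = 0.242^5 = 0.000830
The M+2 peak is largest (0.399450); scaling to 100 gives 62.6 : 100.0 : 63.9 : 20.4 : 3.3 : 0.2.

62.6 : 100.0 : 63.9 : 20.4 : 3.3 : 0.2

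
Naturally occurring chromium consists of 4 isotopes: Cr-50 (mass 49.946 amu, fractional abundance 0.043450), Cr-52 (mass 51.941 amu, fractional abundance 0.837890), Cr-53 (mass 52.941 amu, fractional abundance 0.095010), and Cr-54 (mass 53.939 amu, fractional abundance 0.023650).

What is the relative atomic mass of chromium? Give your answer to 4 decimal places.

51.9966 amu

Average mass = Σ (abundance × isotope mass) = 0.043450 × 49.946 + 0.837890 × 51.941 + 0.095010 × 52.941 + 0.023650 × 53.939
= 2.17015 + 43.52084 + 5.02992 + 1.27566 = 51.99657 amu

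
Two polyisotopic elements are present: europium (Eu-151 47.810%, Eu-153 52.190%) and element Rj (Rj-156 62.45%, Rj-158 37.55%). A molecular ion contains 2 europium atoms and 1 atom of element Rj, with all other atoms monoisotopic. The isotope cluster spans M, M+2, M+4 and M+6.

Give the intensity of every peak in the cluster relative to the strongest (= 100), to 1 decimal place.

35.9 : 100.0 : 89.9 : 25.7

Europium pattern (n=2): 0.22857961 : 0.49904078 : 0.27237961
Element Rj pattern (n=1): 0.6245 : 0.3755
Convolve the two distributions (both contribute in 2-u steps):
  M: 0.22857961×0.6245 = 0.142748
  M+2: 0.22857961×0.3755 + 0.49904078×0.6245 = 0.397483
  M+4: 0.49904078×0.3755 + 0.27237961×0.6245 = 0.357491
  M+6: 0.27237961×0.3755 = 0.102279
Scale to base peak (0.397483) = 100: 35.9 : 100.0 : 89.9 : 25.7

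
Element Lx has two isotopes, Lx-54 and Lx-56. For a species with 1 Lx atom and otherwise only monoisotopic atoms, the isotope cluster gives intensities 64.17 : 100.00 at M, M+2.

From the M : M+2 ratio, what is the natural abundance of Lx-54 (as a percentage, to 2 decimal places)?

If p is the fraction of Lx that is Lx-54, then I(M+2)/I(M) = [C(1,1)·p^0·(1−p)] / p^1 = 1·(1−p)/p = 100.00/64.17 = 1.5584
(1−p)/p = 1.5584/1 = 1.5584  ⇒  p = 1/(1 + 1.5584) = 0.3909
Lx-54: 39.09%, Lx-56: 60.91%.

39.09%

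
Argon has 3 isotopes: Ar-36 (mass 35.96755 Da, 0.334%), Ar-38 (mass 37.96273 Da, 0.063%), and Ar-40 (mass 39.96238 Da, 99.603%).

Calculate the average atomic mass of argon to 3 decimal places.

39.948 Da

The abundance-weighted mean is 0.00334 × 35.96755 + 0.00063 × 37.96273 + 0.99603 × 39.96238
= 0.120132 + 0.023917 + 39.803729 = 39.947778 Da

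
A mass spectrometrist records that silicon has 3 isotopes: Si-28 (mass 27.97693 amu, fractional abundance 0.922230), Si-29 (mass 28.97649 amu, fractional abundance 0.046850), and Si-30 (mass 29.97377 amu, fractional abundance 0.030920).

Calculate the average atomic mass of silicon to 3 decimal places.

Average mass = Σ (abundance × isotope mass) = 0.922230 × 27.97693 + 0.046850 × 28.97649 + 0.030920 × 29.97377
= 25.801164 + 1.357549 + 0.926789 = 28.085502 amu

28.086 amu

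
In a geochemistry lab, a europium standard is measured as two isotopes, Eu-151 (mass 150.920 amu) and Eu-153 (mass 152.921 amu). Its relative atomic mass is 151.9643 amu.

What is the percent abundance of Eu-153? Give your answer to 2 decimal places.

With x = fraction of Eu-151 (so Eu-153 is 1 − x):
150.920·x + 152.921·(1 − x) = 151.9643
(150.920 − 152.921)·x = 151.9643 − 152.921
x = -0.9567 / -2.001 = 0.47811 → 47.81% Eu-151, 52.19% Eu-153.

52.19%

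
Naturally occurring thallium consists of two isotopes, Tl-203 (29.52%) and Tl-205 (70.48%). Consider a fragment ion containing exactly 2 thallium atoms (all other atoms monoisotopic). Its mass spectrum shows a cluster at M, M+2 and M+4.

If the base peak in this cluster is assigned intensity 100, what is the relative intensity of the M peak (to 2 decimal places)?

(0.2952 + 0.7048)^2 gives M 0.0871, M+2 0.4161, M+4 0.4967; the largest is M+4.
P(M+4) = C(2,2) × 0.2952^0 × 0.7048^2 = 1 × 1.0000 × 0.49674304 = 0.496743 (base)
P(M) = C(2,0) × 0.2952^2 × 0.7048^0 = 1 × 0.08714304 × 1.0000 = 0.087143
Relative intensity = 0.087143 / 0.496743 × 100 = 17.54

17.54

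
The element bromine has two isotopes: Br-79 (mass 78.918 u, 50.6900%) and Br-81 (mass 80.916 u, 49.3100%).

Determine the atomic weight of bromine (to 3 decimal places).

79.903 u

Weight each isotope mass by its fractional abundance: 0.506900 × 78.918 + 0.493100 × 80.916
= 40.0035 + 39.8997 = 79.9032 u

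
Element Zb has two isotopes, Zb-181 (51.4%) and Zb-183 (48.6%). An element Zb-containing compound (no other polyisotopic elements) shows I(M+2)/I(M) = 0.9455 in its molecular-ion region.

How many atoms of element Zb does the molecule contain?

1

With n Zb atoms, P(M+2)/P(M) = C(n,1)·p^(n−1)q / p^n = n·q/p = n · 0.486/0.514.
n = 0.9455 × 0.514/0.486 = 1.00 ≈ 1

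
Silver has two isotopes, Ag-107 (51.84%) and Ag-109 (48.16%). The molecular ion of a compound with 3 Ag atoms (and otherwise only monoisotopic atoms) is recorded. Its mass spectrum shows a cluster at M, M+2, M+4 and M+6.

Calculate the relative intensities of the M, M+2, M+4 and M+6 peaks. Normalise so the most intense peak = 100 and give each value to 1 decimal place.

35.9 : 100.0 : 92.9 : 28.8

Each Ag atom is independently Ag-107 (p = 0.5184) or Ag-109 (q = 0.4816); the cluster is the binomial expansion (p + q)^3.
P(M) = 0.5184^3 = 0.139314
P(M+2) = 3 × 0.5184^2 × 0.4816^1 = 0.388273
P(M+4) = 3 × 0.5184^1 × 0.4816^2 = 0.360711
P(M+6) = 0.4816^3 = 0.111702
The M+2 peak is largest (0.388273); scaling to 100 gives 35.9 : 100.0 : 92.9 : 28.8.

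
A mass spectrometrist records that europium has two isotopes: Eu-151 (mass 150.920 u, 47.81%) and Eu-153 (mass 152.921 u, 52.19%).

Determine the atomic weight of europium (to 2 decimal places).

Ar = Σ fᵢ·mᵢ = 0.4781 × 150.920 + 0.5219 × 152.921
= 72.1549 + 79.8095 = 151.9644 u

151.96 u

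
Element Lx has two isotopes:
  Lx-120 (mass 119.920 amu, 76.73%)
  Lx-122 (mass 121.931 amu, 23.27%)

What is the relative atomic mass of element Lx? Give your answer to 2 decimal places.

Weight each isotope mass by its fractional abundance: 0.7673 × 119.920 + 0.2327 × 121.931
= 92.0146 + 28.3733 = 120.3879 amu

120.39 amu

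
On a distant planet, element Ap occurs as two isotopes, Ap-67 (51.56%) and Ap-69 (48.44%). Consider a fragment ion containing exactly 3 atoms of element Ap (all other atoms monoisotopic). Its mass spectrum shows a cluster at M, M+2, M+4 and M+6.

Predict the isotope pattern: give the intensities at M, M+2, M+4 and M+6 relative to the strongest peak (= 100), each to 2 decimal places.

The 3 Ap atoms are independent, so intensities follow the terms of (0.5156 + 0.4844)^3.
P(M) = 0.5156^3 = 0.137069
P(M+2) = 3 × 0.5156^2 × 0.4844^1 = 0.386324
P(M+4) = 3 × 0.5156^1 × 0.4844^2 = 0.362946
P(M+6) = 0.4844^3 = 0.113661
The M+2 peak is largest (0.386324); scaling to 100 gives 35.48 : 100.00 : 93.95 : 29.42.

35.48 : 100.00 : 93.95 : 29.42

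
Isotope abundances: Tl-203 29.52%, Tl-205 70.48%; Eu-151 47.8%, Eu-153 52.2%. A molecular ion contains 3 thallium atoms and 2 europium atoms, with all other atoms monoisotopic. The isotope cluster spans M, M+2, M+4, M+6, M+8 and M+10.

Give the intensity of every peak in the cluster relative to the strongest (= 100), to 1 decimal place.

Thallium pattern (n=3): 0.02572463 : 0.18425524 : 0.43991564 : 0.35010449
Europium pattern (n=2): 0.228484 : 0.499032 : 0.272484
Convolve the two distributions (both contribute in 2-u steps):
  M: 0.02572463×0.228484 = 0.005878
  M+2: 0.02572463×0.499032 + 0.18425524×0.228484 = 0.054937
  M+4: 0.02572463×0.272484 + 0.18425524×0.499032 + 0.43991564×0.228484 = 0.199472
  M+6: 0.18425524×0.272484 + 0.43991564×0.499032 + 0.35010449×0.228484 = 0.349732
  M+8: 0.43991564×0.272484 + 0.35010449×0.499032 = 0.294583
  M+10: 0.35010449×0.272484 = 0.095398
Scale to base peak (0.349732) = 100: 1.7 : 15.7 : 57.0 : 100.0 : 84.2 : 27.3

1.7 : 15.7 : 57.0 : 100.0 : 84.2 : 27.3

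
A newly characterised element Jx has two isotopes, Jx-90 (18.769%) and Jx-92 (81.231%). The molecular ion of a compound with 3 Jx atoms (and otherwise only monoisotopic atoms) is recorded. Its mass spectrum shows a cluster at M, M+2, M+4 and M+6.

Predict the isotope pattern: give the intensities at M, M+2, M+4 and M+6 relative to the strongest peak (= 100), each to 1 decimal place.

Each Jx atom is independently Jx-90 (p = 0.18769) or Jx-92 (q = 0.81231); the cluster is the binomial expansion (p + q)^3.
P(M) = 0.18769^3 = 0.006612
P(M+2) = 3 × 0.18769^2 × 0.81231^1 = 0.085847
P(M+4) = 3 × 0.18769^1 × 0.81231^2 = 0.371540
P(M+6) = 0.81231^3 = 0.536001
The M+6 peak is largest (0.536001); scaling to 100 gives 1.2 : 16.0 : 69.3 : 100.0.

1.2 : 16.0 : 69.3 : 100.0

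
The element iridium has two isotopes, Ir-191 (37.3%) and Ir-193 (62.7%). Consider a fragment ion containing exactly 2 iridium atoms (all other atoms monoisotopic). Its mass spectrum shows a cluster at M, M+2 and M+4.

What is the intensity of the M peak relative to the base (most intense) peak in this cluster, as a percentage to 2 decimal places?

Term probabilities: M 0.1391, M+2 0.4677, M+4 0.3931. Base peak = M+2.
P(M+2) = C(2,1) × 0.373^1 × 0.627^1 = 2 × 0.3730 × 0.6270 = 0.467742 (base)
P(M) = C(2,0) × 0.373^2 × 0.627^0 = 1 × 0.139129 × 1.0000 = 0.139129
Relative intensity = 0.139129 / 0.467742 × 100 = 29.74

29.74%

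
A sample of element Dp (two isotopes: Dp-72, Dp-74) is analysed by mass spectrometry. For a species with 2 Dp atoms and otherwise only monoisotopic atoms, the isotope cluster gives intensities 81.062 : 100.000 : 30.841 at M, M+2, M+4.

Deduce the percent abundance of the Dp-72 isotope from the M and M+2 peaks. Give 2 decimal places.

Write p for the Dp-72 fraction. I(M+2)/I(M) = [C(2,1)·p^1·(1−p)] / p^2 = 2·(1−p)/p = 100.000/81.062 = 1.2336
(1−p)/p = 1.2336/2 = 0.6168  ⇒  p = 1/(1 + 0.6168) = 0.6185
Dp-72: 61.85%, Dp-74: 38.15%.

61.85%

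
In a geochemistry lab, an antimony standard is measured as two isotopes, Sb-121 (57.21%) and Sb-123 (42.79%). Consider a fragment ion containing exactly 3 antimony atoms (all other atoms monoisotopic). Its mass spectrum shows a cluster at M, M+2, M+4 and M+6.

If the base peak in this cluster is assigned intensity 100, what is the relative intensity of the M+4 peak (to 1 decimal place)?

Binomial terms of (0.5721 + 0.4279)^3: M 0.1872, M+2 0.4202, M+4 0.3143, M+6 0.0783 → M+2 is the base peak.
P(M+2) = C(3,1) × 0.5721^2 × 0.4279^1 = 3 × 0.32729841 × 0.4279 = 0.420153 (base)
P(M+4) = C(3,2) × 0.5721^1 × 0.4279^2 = 3 × 0.5721 × 0.18309841 = 0.314252
Relative intensity = 0.314252 / 0.420153 × 100 = 74.8

74.8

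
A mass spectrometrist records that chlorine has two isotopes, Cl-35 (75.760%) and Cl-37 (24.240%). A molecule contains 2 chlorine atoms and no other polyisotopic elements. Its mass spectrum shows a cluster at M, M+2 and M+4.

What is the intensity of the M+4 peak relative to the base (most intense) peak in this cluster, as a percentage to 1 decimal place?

Term probabilities: M 0.5740, M+2 0.3673, M+4 0.0588. Base peak = M.
P(M) = C(2,0) × 0.75760^2 × 0.24240^0 = 1 × 0.57395776 × 1.0000 = 0.573958 (base)
P(M+4) = C(2,2) × 0.75760^0 × 0.24240^2 = 1 × 1.0000 × 0.05875776 = 0.058758
Relative intensity = 0.058758 / 0.573958 × 100 = 10.2

10.2%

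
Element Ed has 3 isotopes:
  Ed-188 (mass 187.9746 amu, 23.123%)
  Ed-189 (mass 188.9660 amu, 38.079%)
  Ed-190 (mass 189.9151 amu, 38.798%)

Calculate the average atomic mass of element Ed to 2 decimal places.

189.10 amu

The abundance-weighted mean is 0.23123 × 187.9746 + 0.38079 × 188.9660 + 0.38798 × 189.9151
= 43.46537 + 71.95636 + 73.68326 = 189.10499 amu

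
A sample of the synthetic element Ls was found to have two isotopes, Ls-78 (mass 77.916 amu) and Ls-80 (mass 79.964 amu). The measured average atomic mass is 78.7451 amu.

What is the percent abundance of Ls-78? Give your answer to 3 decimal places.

59.517%

Writing the weighted mean with unknown fraction x of Ls-78:
77.916·x + 79.964·(1 − x) = 78.7451
(77.916 − 79.964)·x = 78.7451 − 79.964
x = -1.2189 / -2.048 = 0.59517 → 59.517% Ls-78, 40.483% Ls-80.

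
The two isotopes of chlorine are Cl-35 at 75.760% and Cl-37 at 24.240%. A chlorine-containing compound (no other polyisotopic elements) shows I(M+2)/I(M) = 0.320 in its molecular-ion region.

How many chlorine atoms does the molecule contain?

The M+2/M ratio from n Cl atoms is n · q/p = n · 0.24240/0.75760.
n = 0.320 × 0.75760/0.24240 = 1.00 ≈ 1

1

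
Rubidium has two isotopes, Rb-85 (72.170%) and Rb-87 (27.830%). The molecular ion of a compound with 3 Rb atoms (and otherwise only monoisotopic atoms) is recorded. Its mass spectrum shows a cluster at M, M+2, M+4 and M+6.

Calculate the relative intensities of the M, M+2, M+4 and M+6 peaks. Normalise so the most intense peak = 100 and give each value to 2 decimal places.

86.44 : 100.00 : 38.56 : 4.96

Each Rb atom is independently Rb-85 (p = 0.72170) or Rb-87 (q = 0.27830); the cluster is the binomial expansion (p + q)^3.
P(M) = 0.72170^3 = 0.375898
P(M+2) = 3 × 0.72170^2 × 0.27830^1 = 0.434858
P(M+4) = 3 × 0.72170^1 × 0.27830^2 = 0.167689
P(M+6) = 0.27830^3 = 0.021555
The M+2 peak is largest (0.434858); scaling to 100 gives 86.44 : 100.00 : 38.56 : 4.96.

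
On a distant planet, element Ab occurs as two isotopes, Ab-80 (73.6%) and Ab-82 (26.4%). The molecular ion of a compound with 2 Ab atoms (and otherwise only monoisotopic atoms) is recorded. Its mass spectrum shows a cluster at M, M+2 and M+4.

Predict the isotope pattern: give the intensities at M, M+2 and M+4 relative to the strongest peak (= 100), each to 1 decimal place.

100.0 : 71.7 : 12.9

Each Ab atom is independently Ab-80 (p = 0.736) or Ab-82 (q = 0.264); the cluster is the binomial expansion (p + q)^2.
P(M) = 0.736^2 = 0.541696
P(M+2) = 2 × 0.736^1 × 0.264^1 = 0.388608
P(M+4) = 0.264^2 = 0.069696
The M peak is largest (0.541696); scaling to 100 gives 100.0 : 71.7 : 12.9.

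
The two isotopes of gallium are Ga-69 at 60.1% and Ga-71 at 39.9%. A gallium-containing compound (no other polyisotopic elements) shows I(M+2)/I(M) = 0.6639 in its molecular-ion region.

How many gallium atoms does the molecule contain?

1

The M+2/M ratio from n Ga atoms is n · q/p = n · 0.399/0.601.
n = 0.6639 × 0.601/0.399 = 1.00 ≈ 1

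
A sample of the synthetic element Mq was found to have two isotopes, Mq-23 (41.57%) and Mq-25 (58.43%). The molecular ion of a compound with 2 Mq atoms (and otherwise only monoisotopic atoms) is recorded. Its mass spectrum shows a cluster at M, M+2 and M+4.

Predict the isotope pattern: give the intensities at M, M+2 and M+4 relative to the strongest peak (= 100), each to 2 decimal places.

35.57 : 100.00 : 70.28

Expanding (0.4157 + 0.5843)^2:
P(M) = 0.4157^2 = 0.172806
P(M+2) = 2 × 0.4157^1 × 0.5843^1 = 0.485787
P(M+4) = 0.5843^2 = 0.341406
The M+2 peak is largest (0.485787); scaling to 100 gives 35.57 : 100.00 : 70.28.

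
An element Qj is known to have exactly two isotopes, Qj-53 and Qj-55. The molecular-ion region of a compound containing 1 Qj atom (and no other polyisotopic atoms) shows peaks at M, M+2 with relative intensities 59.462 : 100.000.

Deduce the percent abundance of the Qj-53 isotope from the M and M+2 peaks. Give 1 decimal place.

Let p = fractional abundance of Qj-53. I(M+2)/I(M) = [C(1,1)·p^0·(1−p)] / p^1 = 1·(1−p)/p = 100.000/59.462 = 1.6817
(1−p)/p = 1.6817/1 = 1.6817  ⇒  p = 1/(1 + 1.6817) = 0.3729
Qj-53: 37.3%, Qj-55: 62.7%.

37.3%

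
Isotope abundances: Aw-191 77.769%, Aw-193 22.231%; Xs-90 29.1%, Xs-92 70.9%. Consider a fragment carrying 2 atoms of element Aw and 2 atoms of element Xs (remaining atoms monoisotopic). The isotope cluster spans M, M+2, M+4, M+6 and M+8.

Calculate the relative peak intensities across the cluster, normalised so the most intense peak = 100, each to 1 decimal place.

Element Aw pattern (n=2): 0.60480174 : 0.34577653 : 0.04942174
Element Xs pattern (n=2): 0.084681 : 0.412638 : 0.502681
Convolve the two distributions (both contribute in 2-u steps):
  M: 0.60480174×0.084681 = 0.051215
  M+2: 0.60480174×0.412638 + 0.34577653×0.084681 = 0.278845
  M+4: 0.60480174×0.502681 + 0.34577653×0.412638 + 0.04942174×0.084681 = 0.450888
  M+6: 0.34577653×0.502681 + 0.04942174×0.412638 = 0.194209
  M+8: 0.04942174×0.502681 = 0.024843
Scale to base peak (0.450888) = 100: 11.4 : 61.8 : 100.0 : 43.1 : 5.5

11.4 : 61.8 : 100.0 : 43.1 : 5.5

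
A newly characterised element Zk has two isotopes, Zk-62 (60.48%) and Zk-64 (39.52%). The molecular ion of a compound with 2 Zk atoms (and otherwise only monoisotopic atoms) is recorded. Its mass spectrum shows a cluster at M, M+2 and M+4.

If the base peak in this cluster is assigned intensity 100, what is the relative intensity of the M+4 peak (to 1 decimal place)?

32.7

(0.6048 + 0.3952)^2 gives M 0.3658, M+2 0.4780, M+4 0.1562; the largest is M+2.
P(M+2) = C(2,1) × 0.6048^1 × 0.3952^1 = 2 × 0.6048 × 0.3952 = 0.478034 (base)
P(M+4) = C(2,2) × 0.6048^0 × 0.3952^2 = 1 × 1.0000 × 0.15618304 = 0.156183
Relative intensity = 0.156183 / 0.478034 × 100 = 32.7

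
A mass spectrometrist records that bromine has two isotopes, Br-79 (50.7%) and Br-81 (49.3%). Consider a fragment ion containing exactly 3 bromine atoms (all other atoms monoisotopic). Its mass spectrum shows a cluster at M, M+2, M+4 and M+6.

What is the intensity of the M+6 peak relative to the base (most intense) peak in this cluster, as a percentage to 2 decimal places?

Binomial terms of (0.507 + 0.493)^3: M 0.1303, M+2 0.3802, M+4 0.3697, M+6 0.1198 → M+2 is the base peak.
P(M+2) = C(3,1) × 0.507^2 × 0.493^1 = 3 × 0.257049 × 0.4930 = 0.380175 (base)
P(M+6) = C(3,3) × 0.507^0 × 0.493^3 = 1 × 1.0000 × 0.11982316 = 0.119823
Relative intensity = 0.119823 / 0.380175 × 100 = 31.52

31.52%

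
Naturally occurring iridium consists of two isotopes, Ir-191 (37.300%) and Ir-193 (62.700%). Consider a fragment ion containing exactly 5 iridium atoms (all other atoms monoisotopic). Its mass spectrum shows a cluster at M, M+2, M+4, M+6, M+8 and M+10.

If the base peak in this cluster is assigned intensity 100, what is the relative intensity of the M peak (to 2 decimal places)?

2.11

Binomial terms of (0.37300 + 0.62700)^5: M 0.0072, M+2 0.0607, M+4 0.2040, M+6 0.3429, M+8 0.2882, M+10 0.0969 → M+6 is the base peak.
P(M+6) = C(5,3) × 0.37300^2 × 0.62700^3 = 10 × 0.139129 × 0.24649188 = 0.342942 (base)
P(M) = C(5,0) × 0.37300^5 × 0.62700^0 = 1 × 0.00722012 × 1.0000 = 0.007220
Relative intensity = 0.007220 / 0.342942 × 100 = 2.11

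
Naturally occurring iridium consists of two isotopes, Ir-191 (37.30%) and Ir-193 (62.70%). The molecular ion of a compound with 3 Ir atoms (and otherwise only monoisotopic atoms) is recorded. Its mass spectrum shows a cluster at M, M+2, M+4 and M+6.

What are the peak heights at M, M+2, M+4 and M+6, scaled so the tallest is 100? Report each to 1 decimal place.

11.8 : 59.5 : 100.0 : 56.0

Expanding (0.3730 + 0.6270)^3:
P(M) = 0.3730^3 = 0.051895
P(M+2) = 3 × 0.3730^2 × 0.6270^1 = 0.261702
P(M+4) = 3 × 0.3730^1 × 0.6270^2 = 0.439911
P(M+6) = 0.6270^3 = 0.246492
The M+4 peak is largest (0.439911); scaling to 100 gives 11.8 : 59.5 : 100.0 : 56.0.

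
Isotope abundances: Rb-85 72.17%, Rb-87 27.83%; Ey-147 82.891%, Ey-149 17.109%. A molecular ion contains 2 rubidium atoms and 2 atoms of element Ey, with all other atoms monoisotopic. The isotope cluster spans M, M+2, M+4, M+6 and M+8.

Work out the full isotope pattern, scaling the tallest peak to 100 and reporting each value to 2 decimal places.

84.46 : 100.00 : 43.05 : 7.96 : 0.54

Rubidium pattern (n=2): 0.52085089 : 0.40169822 : 0.07745089
Element Ey pattern (n=2): 0.68709179 : 0.28363642 : 0.02927179
Convolve the two distributions (both contribute in 2-u steps):
  M: 0.52085089×0.68709179 = 0.357872
  M+2: 0.52085089×0.28363642 + 0.40169822×0.68709179 = 0.423736
  M+4: 0.52085089×0.02927179 + 0.40169822×0.28363642 + 0.07745089×0.68709179 = 0.182398
  M+6: 0.40169822×0.02927179 + 0.07745089×0.28363642 = 0.033726
  M+8: 0.07745089×0.02927179 = 0.002267
Scale to base peak (0.423736) = 100: 84.46 : 100.00 : 43.05 : 7.96 : 0.54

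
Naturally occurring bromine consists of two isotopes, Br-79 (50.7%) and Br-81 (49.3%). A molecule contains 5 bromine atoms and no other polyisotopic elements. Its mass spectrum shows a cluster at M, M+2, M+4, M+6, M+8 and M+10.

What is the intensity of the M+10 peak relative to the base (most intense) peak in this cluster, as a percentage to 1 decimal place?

Binomial terms of (0.507 + 0.493)^5: M 0.0335, M+2 0.1629, M+4 0.3168, M+6 0.3080, M+8 0.1497, M+10 0.0291 → M+4 is the base peak.
P(M+4) = C(5,2) × 0.507^3 × 0.493^2 = 10 × 0.13032384 × 0.243049 = 0.316751 (base)
P(M+10) = C(5,5) × 0.507^0 × 0.493^5 = 1 × 1.0000 × 0.0291229 = 0.029123
Relative intensity = 0.029123 / 0.316751 × 100 = 9.2

9.2%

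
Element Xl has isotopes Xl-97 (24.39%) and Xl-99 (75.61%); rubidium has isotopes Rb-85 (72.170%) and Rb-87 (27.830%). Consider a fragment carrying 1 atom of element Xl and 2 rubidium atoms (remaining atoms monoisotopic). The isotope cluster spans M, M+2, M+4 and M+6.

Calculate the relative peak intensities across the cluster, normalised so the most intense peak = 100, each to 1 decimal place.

Element Xl pattern (n=1): 0.2439 : 0.7561
Rubidium pattern (n=2): 0.52085089 : 0.40169822 : 0.07745089
Convolve the two distributions (both contribute in 2-u steps):
  M: 0.2439×0.52085089 = 0.127036
  M+2: 0.2439×0.40169822 + 0.7561×0.52085089 = 0.491790
  M+4: 0.2439×0.07745089 + 0.7561×0.40169822 = 0.322614
  M+6: 0.7561×0.07745089 = 0.058561
Scale to base peak (0.491790) = 100: 25.8 : 100.0 : 65.6 : 11.9

25.8 : 100.0 : 65.6 : 11.9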